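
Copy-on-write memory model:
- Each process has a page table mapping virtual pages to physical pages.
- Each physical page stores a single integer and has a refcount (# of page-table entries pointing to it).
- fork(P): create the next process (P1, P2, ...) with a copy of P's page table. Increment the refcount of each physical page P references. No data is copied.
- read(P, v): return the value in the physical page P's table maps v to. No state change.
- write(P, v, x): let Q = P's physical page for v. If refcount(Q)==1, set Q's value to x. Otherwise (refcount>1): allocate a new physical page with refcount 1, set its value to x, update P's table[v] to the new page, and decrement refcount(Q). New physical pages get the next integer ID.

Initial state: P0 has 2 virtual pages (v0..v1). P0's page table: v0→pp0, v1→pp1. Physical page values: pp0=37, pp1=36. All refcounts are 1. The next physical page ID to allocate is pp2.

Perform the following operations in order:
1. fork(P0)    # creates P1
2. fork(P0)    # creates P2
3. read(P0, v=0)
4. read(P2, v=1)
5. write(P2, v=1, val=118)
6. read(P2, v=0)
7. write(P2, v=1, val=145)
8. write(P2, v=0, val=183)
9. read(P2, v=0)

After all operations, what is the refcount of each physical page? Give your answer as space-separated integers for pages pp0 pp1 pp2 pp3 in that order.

Answer: 2 2 1 1

Derivation:
Op 1: fork(P0) -> P1. 2 ppages; refcounts: pp0:2 pp1:2
Op 2: fork(P0) -> P2. 2 ppages; refcounts: pp0:3 pp1:3
Op 3: read(P0, v0) -> 37. No state change.
Op 4: read(P2, v1) -> 36. No state change.
Op 5: write(P2, v1, 118). refcount(pp1)=3>1 -> COPY to pp2. 3 ppages; refcounts: pp0:3 pp1:2 pp2:1
Op 6: read(P2, v0) -> 37. No state change.
Op 7: write(P2, v1, 145). refcount(pp2)=1 -> write in place. 3 ppages; refcounts: pp0:3 pp1:2 pp2:1
Op 8: write(P2, v0, 183). refcount(pp0)=3>1 -> COPY to pp3. 4 ppages; refcounts: pp0:2 pp1:2 pp2:1 pp3:1
Op 9: read(P2, v0) -> 183. No state change.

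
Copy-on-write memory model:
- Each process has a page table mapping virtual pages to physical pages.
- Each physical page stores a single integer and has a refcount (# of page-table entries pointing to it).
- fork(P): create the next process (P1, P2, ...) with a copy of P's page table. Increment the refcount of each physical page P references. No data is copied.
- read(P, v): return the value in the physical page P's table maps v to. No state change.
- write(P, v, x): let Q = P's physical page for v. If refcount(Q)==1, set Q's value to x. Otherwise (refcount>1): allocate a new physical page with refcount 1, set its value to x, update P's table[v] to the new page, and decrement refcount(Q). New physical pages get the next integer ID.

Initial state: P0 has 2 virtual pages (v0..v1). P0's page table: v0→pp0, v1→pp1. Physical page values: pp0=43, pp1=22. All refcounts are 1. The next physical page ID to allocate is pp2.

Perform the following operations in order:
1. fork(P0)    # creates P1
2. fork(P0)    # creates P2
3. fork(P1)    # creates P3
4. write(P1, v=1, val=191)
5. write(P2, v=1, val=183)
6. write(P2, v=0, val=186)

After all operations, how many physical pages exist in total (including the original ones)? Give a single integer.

Answer: 5

Derivation:
Op 1: fork(P0) -> P1. 2 ppages; refcounts: pp0:2 pp1:2
Op 2: fork(P0) -> P2. 2 ppages; refcounts: pp0:3 pp1:3
Op 3: fork(P1) -> P3. 2 ppages; refcounts: pp0:4 pp1:4
Op 4: write(P1, v1, 191). refcount(pp1)=4>1 -> COPY to pp2. 3 ppages; refcounts: pp0:4 pp1:3 pp2:1
Op 5: write(P2, v1, 183). refcount(pp1)=3>1 -> COPY to pp3. 4 ppages; refcounts: pp0:4 pp1:2 pp2:1 pp3:1
Op 6: write(P2, v0, 186). refcount(pp0)=4>1 -> COPY to pp4. 5 ppages; refcounts: pp0:3 pp1:2 pp2:1 pp3:1 pp4:1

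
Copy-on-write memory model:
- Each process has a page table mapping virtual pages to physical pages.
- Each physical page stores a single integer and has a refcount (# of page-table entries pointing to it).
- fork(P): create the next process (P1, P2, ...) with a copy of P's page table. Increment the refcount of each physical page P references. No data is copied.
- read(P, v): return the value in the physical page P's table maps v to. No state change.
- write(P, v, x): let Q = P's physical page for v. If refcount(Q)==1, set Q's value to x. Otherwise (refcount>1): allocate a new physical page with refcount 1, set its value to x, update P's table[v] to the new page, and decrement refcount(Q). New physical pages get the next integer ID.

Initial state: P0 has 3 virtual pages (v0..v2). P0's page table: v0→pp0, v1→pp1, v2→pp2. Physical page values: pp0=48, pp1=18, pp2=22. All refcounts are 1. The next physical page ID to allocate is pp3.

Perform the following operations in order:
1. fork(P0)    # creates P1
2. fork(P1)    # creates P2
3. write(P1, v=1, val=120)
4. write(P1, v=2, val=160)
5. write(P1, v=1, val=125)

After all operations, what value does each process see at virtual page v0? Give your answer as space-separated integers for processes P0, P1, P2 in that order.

Op 1: fork(P0) -> P1. 3 ppages; refcounts: pp0:2 pp1:2 pp2:2
Op 2: fork(P1) -> P2. 3 ppages; refcounts: pp0:3 pp1:3 pp2:3
Op 3: write(P1, v1, 120). refcount(pp1)=3>1 -> COPY to pp3. 4 ppages; refcounts: pp0:3 pp1:2 pp2:3 pp3:1
Op 4: write(P1, v2, 160). refcount(pp2)=3>1 -> COPY to pp4. 5 ppages; refcounts: pp0:3 pp1:2 pp2:2 pp3:1 pp4:1
Op 5: write(P1, v1, 125). refcount(pp3)=1 -> write in place. 5 ppages; refcounts: pp0:3 pp1:2 pp2:2 pp3:1 pp4:1
P0: v0 -> pp0 = 48
P1: v0 -> pp0 = 48
P2: v0 -> pp0 = 48

Answer: 48 48 48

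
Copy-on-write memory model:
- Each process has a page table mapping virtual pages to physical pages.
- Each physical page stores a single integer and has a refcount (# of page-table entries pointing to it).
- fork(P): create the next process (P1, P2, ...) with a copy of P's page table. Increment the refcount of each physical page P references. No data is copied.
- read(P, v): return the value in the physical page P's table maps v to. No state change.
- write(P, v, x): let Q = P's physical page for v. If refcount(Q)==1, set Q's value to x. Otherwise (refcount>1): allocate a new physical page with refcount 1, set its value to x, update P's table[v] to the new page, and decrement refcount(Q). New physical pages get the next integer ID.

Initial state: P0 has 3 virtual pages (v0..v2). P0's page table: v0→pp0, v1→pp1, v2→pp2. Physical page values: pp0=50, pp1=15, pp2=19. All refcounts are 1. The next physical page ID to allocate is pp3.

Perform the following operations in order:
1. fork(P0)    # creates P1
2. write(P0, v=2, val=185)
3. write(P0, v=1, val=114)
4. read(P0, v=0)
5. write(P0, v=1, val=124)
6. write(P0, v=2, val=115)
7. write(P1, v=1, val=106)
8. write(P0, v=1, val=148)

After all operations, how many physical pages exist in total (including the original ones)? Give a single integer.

Answer: 5

Derivation:
Op 1: fork(P0) -> P1. 3 ppages; refcounts: pp0:2 pp1:2 pp2:2
Op 2: write(P0, v2, 185). refcount(pp2)=2>1 -> COPY to pp3. 4 ppages; refcounts: pp0:2 pp1:2 pp2:1 pp3:1
Op 3: write(P0, v1, 114). refcount(pp1)=2>1 -> COPY to pp4. 5 ppages; refcounts: pp0:2 pp1:1 pp2:1 pp3:1 pp4:1
Op 4: read(P0, v0) -> 50. No state change.
Op 5: write(P0, v1, 124). refcount(pp4)=1 -> write in place. 5 ppages; refcounts: pp0:2 pp1:1 pp2:1 pp3:1 pp4:1
Op 6: write(P0, v2, 115). refcount(pp3)=1 -> write in place. 5 ppages; refcounts: pp0:2 pp1:1 pp2:1 pp3:1 pp4:1
Op 7: write(P1, v1, 106). refcount(pp1)=1 -> write in place. 5 ppages; refcounts: pp0:2 pp1:1 pp2:1 pp3:1 pp4:1
Op 8: write(P0, v1, 148). refcount(pp4)=1 -> write in place. 5 ppages; refcounts: pp0:2 pp1:1 pp2:1 pp3:1 pp4:1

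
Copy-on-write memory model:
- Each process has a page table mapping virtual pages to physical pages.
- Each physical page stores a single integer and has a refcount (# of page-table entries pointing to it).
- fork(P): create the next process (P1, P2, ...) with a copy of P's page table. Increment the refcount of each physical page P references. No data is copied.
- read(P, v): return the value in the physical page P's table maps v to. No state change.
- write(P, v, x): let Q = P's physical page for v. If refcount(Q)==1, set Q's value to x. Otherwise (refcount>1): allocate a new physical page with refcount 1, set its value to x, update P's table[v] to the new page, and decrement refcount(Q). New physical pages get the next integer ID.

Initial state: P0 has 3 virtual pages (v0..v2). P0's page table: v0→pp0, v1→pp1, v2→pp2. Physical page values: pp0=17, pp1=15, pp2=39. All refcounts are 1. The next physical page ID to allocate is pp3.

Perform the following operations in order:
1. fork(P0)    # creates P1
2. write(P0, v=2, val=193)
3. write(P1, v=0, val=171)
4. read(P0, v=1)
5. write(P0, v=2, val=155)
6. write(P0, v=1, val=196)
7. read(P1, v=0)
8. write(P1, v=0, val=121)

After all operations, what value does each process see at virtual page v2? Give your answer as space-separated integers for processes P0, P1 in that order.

Op 1: fork(P0) -> P1. 3 ppages; refcounts: pp0:2 pp1:2 pp2:2
Op 2: write(P0, v2, 193). refcount(pp2)=2>1 -> COPY to pp3. 4 ppages; refcounts: pp0:2 pp1:2 pp2:1 pp3:1
Op 3: write(P1, v0, 171). refcount(pp0)=2>1 -> COPY to pp4. 5 ppages; refcounts: pp0:1 pp1:2 pp2:1 pp3:1 pp4:1
Op 4: read(P0, v1) -> 15. No state change.
Op 5: write(P0, v2, 155). refcount(pp3)=1 -> write in place. 5 ppages; refcounts: pp0:1 pp1:2 pp2:1 pp3:1 pp4:1
Op 6: write(P0, v1, 196). refcount(pp1)=2>1 -> COPY to pp5. 6 ppages; refcounts: pp0:1 pp1:1 pp2:1 pp3:1 pp4:1 pp5:1
Op 7: read(P1, v0) -> 171. No state change.
Op 8: write(P1, v0, 121). refcount(pp4)=1 -> write in place. 6 ppages; refcounts: pp0:1 pp1:1 pp2:1 pp3:1 pp4:1 pp5:1
P0: v2 -> pp3 = 155
P1: v2 -> pp2 = 39

Answer: 155 39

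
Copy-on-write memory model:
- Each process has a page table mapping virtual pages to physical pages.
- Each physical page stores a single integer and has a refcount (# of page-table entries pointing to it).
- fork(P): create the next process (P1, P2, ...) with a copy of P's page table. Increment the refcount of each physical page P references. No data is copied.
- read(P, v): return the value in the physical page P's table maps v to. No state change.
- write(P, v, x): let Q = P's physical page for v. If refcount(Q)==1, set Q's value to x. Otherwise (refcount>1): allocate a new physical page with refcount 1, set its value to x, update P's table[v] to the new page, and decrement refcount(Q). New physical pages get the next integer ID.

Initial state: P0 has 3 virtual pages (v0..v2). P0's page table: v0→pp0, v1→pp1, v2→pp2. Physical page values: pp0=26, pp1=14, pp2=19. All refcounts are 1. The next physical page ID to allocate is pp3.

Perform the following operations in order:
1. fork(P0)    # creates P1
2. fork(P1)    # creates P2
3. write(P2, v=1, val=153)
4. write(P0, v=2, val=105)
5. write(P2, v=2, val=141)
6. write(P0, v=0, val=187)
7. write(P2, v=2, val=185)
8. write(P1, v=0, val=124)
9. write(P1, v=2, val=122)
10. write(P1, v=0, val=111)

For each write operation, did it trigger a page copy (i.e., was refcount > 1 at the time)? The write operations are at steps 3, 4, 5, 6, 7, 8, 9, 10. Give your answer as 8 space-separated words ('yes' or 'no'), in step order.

Op 1: fork(P0) -> P1. 3 ppages; refcounts: pp0:2 pp1:2 pp2:2
Op 2: fork(P1) -> P2. 3 ppages; refcounts: pp0:3 pp1:3 pp2:3
Op 3: write(P2, v1, 153). refcount(pp1)=3>1 -> COPY to pp3. 4 ppages; refcounts: pp0:3 pp1:2 pp2:3 pp3:1
Op 4: write(P0, v2, 105). refcount(pp2)=3>1 -> COPY to pp4. 5 ppages; refcounts: pp0:3 pp1:2 pp2:2 pp3:1 pp4:1
Op 5: write(P2, v2, 141). refcount(pp2)=2>1 -> COPY to pp5. 6 ppages; refcounts: pp0:3 pp1:2 pp2:1 pp3:1 pp4:1 pp5:1
Op 6: write(P0, v0, 187). refcount(pp0)=3>1 -> COPY to pp6. 7 ppages; refcounts: pp0:2 pp1:2 pp2:1 pp3:1 pp4:1 pp5:1 pp6:1
Op 7: write(P2, v2, 185). refcount(pp5)=1 -> write in place. 7 ppages; refcounts: pp0:2 pp1:2 pp2:1 pp3:1 pp4:1 pp5:1 pp6:1
Op 8: write(P1, v0, 124). refcount(pp0)=2>1 -> COPY to pp7. 8 ppages; refcounts: pp0:1 pp1:2 pp2:1 pp3:1 pp4:1 pp5:1 pp6:1 pp7:1
Op 9: write(P1, v2, 122). refcount(pp2)=1 -> write in place. 8 ppages; refcounts: pp0:1 pp1:2 pp2:1 pp3:1 pp4:1 pp5:1 pp6:1 pp7:1
Op 10: write(P1, v0, 111). refcount(pp7)=1 -> write in place. 8 ppages; refcounts: pp0:1 pp1:2 pp2:1 pp3:1 pp4:1 pp5:1 pp6:1 pp7:1

yes yes yes yes no yes no no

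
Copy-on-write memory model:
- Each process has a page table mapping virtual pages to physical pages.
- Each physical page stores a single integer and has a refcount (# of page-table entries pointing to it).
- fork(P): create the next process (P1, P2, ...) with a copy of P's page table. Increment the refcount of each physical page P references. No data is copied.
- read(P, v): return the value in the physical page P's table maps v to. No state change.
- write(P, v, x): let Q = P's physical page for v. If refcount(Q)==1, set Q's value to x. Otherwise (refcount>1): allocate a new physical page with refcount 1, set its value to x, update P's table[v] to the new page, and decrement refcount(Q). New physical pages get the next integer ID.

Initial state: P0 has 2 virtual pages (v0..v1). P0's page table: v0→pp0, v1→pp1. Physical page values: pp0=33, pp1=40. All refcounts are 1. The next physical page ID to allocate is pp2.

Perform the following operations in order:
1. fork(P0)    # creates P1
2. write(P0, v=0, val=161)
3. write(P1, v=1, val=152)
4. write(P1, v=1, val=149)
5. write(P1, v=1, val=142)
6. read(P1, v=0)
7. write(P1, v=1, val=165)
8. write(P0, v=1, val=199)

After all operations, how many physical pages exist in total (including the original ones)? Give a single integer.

Answer: 4

Derivation:
Op 1: fork(P0) -> P1. 2 ppages; refcounts: pp0:2 pp1:2
Op 2: write(P0, v0, 161). refcount(pp0)=2>1 -> COPY to pp2. 3 ppages; refcounts: pp0:1 pp1:2 pp2:1
Op 3: write(P1, v1, 152). refcount(pp1)=2>1 -> COPY to pp3. 4 ppages; refcounts: pp0:1 pp1:1 pp2:1 pp3:1
Op 4: write(P1, v1, 149). refcount(pp3)=1 -> write in place. 4 ppages; refcounts: pp0:1 pp1:1 pp2:1 pp3:1
Op 5: write(P1, v1, 142). refcount(pp3)=1 -> write in place. 4 ppages; refcounts: pp0:1 pp1:1 pp2:1 pp3:1
Op 6: read(P1, v0) -> 33. No state change.
Op 7: write(P1, v1, 165). refcount(pp3)=1 -> write in place. 4 ppages; refcounts: pp0:1 pp1:1 pp2:1 pp3:1
Op 8: write(P0, v1, 199). refcount(pp1)=1 -> write in place. 4 ppages; refcounts: pp0:1 pp1:1 pp2:1 pp3:1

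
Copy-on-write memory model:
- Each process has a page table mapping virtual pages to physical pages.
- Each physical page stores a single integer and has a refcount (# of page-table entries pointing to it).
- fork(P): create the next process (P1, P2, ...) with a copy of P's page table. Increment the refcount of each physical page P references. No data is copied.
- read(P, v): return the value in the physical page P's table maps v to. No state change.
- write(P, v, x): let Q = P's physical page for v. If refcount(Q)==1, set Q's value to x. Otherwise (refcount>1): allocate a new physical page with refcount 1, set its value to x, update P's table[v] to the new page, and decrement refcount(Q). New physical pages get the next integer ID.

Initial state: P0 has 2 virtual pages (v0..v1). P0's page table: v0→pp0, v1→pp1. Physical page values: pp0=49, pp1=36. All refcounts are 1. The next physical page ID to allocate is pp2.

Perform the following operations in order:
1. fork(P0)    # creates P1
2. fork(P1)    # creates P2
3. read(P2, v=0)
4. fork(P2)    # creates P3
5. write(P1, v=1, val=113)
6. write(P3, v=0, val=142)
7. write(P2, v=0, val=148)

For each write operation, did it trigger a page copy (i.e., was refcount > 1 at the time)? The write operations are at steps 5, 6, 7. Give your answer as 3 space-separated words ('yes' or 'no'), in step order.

Op 1: fork(P0) -> P1. 2 ppages; refcounts: pp0:2 pp1:2
Op 2: fork(P1) -> P2. 2 ppages; refcounts: pp0:3 pp1:3
Op 3: read(P2, v0) -> 49. No state change.
Op 4: fork(P2) -> P3. 2 ppages; refcounts: pp0:4 pp1:4
Op 5: write(P1, v1, 113). refcount(pp1)=4>1 -> COPY to pp2. 3 ppages; refcounts: pp0:4 pp1:3 pp2:1
Op 6: write(P3, v0, 142). refcount(pp0)=4>1 -> COPY to pp3. 4 ppages; refcounts: pp0:3 pp1:3 pp2:1 pp3:1
Op 7: write(P2, v0, 148). refcount(pp0)=3>1 -> COPY to pp4. 5 ppages; refcounts: pp0:2 pp1:3 pp2:1 pp3:1 pp4:1

yes yes yes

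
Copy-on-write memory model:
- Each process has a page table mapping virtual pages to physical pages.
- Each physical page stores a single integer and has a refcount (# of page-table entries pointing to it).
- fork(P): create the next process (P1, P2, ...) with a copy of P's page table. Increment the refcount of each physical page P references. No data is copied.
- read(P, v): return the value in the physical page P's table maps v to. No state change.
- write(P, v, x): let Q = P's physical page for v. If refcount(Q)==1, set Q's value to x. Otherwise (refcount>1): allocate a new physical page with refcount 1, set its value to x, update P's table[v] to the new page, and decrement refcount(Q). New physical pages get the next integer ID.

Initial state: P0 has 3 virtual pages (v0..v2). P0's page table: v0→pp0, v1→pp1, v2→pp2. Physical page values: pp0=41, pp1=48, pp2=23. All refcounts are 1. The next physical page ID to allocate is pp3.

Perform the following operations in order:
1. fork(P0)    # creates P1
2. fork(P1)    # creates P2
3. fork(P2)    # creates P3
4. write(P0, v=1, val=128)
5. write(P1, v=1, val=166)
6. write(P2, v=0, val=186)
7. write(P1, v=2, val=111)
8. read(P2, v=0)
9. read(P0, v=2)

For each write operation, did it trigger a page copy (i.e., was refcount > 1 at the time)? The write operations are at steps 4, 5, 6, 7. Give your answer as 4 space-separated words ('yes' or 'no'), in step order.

Op 1: fork(P0) -> P1. 3 ppages; refcounts: pp0:2 pp1:2 pp2:2
Op 2: fork(P1) -> P2. 3 ppages; refcounts: pp0:3 pp1:3 pp2:3
Op 3: fork(P2) -> P3. 3 ppages; refcounts: pp0:4 pp1:4 pp2:4
Op 4: write(P0, v1, 128). refcount(pp1)=4>1 -> COPY to pp3. 4 ppages; refcounts: pp0:4 pp1:3 pp2:4 pp3:1
Op 5: write(P1, v1, 166). refcount(pp1)=3>1 -> COPY to pp4. 5 ppages; refcounts: pp0:4 pp1:2 pp2:4 pp3:1 pp4:1
Op 6: write(P2, v0, 186). refcount(pp0)=4>1 -> COPY to pp5. 6 ppages; refcounts: pp0:3 pp1:2 pp2:4 pp3:1 pp4:1 pp5:1
Op 7: write(P1, v2, 111). refcount(pp2)=4>1 -> COPY to pp6. 7 ppages; refcounts: pp0:3 pp1:2 pp2:3 pp3:1 pp4:1 pp5:1 pp6:1
Op 8: read(P2, v0) -> 186. No state change.
Op 9: read(P0, v2) -> 23. No state change.

yes yes yes yes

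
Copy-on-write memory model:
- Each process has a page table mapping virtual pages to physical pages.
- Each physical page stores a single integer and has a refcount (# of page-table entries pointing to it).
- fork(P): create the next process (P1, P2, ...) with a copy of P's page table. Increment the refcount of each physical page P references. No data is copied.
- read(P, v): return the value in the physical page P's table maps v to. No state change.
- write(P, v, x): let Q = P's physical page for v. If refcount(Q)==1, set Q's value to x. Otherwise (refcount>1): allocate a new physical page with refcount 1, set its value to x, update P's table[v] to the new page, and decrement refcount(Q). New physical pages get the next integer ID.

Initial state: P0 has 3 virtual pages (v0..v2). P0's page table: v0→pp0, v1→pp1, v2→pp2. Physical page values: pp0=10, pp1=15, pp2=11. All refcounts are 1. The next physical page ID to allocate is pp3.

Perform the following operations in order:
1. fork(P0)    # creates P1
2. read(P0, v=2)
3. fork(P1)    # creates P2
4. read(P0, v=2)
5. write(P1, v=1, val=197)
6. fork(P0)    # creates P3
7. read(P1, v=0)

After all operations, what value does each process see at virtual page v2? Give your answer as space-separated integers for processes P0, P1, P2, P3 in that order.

Op 1: fork(P0) -> P1. 3 ppages; refcounts: pp0:2 pp1:2 pp2:2
Op 2: read(P0, v2) -> 11. No state change.
Op 3: fork(P1) -> P2. 3 ppages; refcounts: pp0:3 pp1:3 pp2:3
Op 4: read(P0, v2) -> 11. No state change.
Op 5: write(P1, v1, 197). refcount(pp1)=3>1 -> COPY to pp3. 4 ppages; refcounts: pp0:3 pp1:2 pp2:3 pp3:1
Op 6: fork(P0) -> P3. 4 ppages; refcounts: pp0:4 pp1:3 pp2:4 pp3:1
Op 7: read(P1, v0) -> 10. No state change.
P0: v2 -> pp2 = 11
P1: v2 -> pp2 = 11
P2: v2 -> pp2 = 11
P3: v2 -> pp2 = 11

Answer: 11 11 11 11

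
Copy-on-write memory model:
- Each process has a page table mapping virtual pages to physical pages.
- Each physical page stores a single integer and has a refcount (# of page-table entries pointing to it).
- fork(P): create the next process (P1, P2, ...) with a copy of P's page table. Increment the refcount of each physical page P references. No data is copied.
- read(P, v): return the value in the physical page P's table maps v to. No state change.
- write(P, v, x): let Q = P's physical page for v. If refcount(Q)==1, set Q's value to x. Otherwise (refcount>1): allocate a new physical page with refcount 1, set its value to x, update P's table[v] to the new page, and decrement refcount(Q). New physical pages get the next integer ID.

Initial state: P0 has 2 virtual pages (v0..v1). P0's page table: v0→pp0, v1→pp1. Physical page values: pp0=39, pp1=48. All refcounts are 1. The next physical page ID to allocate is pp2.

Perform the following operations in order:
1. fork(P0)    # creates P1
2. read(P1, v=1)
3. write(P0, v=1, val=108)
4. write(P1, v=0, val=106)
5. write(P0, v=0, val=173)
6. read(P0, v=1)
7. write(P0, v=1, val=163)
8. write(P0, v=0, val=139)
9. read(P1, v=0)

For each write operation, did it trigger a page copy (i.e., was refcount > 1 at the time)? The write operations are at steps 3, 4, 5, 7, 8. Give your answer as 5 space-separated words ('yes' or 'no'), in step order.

Op 1: fork(P0) -> P1. 2 ppages; refcounts: pp0:2 pp1:2
Op 2: read(P1, v1) -> 48. No state change.
Op 3: write(P0, v1, 108). refcount(pp1)=2>1 -> COPY to pp2. 3 ppages; refcounts: pp0:2 pp1:1 pp2:1
Op 4: write(P1, v0, 106). refcount(pp0)=2>1 -> COPY to pp3. 4 ppages; refcounts: pp0:1 pp1:1 pp2:1 pp3:1
Op 5: write(P0, v0, 173). refcount(pp0)=1 -> write in place. 4 ppages; refcounts: pp0:1 pp1:1 pp2:1 pp3:1
Op 6: read(P0, v1) -> 108. No state change.
Op 7: write(P0, v1, 163). refcount(pp2)=1 -> write in place. 4 ppages; refcounts: pp0:1 pp1:1 pp2:1 pp3:1
Op 8: write(P0, v0, 139). refcount(pp0)=1 -> write in place. 4 ppages; refcounts: pp0:1 pp1:1 pp2:1 pp3:1
Op 9: read(P1, v0) -> 106. No state change.

yes yes no no no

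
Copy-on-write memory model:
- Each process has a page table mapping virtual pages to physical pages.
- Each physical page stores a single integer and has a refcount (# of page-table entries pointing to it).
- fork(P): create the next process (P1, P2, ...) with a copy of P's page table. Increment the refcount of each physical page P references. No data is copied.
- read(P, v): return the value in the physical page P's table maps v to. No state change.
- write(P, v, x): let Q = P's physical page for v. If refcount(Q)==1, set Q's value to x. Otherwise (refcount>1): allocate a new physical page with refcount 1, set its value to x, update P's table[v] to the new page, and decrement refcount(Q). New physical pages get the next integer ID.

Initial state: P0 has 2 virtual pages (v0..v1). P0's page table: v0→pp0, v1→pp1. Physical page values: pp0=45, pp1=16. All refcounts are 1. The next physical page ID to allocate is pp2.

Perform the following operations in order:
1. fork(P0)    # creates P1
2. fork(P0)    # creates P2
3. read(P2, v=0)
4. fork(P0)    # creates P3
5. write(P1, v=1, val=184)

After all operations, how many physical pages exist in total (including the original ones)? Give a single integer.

Op 1: fork(P0) -> P1. 2 ppages; refcounts: pp0:2 pp1:2
Op 2: fork(P0) -> P2. 2 ppages; refcounts: pp0:3 pp1:3
Op 3: read(P2, v0) -> 45. No state change.
Op 4: fork(P0) -> P3. 2 ppages; refcounts: pp0:4 pp1:4
Op 5: write(P1, v1, 184). refcount(pp1)=4>1 -> COPY to pp2. 3 ppages; refcounts: pp0:4 pp1:3 pp2:1

Answer: 3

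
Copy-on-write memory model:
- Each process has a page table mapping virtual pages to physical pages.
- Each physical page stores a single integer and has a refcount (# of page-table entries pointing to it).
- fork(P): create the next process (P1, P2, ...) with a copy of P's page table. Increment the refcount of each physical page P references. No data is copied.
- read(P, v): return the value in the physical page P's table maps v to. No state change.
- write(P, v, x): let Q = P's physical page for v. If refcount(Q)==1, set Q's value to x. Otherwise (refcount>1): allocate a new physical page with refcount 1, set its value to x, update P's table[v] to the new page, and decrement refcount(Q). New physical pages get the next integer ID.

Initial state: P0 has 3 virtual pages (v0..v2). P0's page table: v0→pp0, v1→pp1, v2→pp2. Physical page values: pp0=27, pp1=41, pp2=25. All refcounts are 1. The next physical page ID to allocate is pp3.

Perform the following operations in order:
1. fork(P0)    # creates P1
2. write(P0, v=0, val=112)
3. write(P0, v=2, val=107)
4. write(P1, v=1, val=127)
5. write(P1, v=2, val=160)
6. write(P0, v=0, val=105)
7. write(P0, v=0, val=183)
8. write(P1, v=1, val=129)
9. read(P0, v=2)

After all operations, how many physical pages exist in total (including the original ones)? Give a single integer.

Op 1: fork(P0) -> P1. 3 ppages; refcounts: pp0:2 pp1:2 pp2:2
Op 2: write(P0, v0, 112). refcount(pp0)=2>1 -> COPY to pp3. 4 ppages; refcounts: pp0:1 pp1:2 pp2:2 pp3:1
Op 3: write(P0, v2, 107). refcount(pp2)=2>1 -> COPY to pp4. 5 ppages; refcounts: pp0:1 pp1:2 pp2:1 pp3:1 pp4:1
Op 4: write(P1, v1, 127). refcount(pp1)=2>1 -> COPY to pp5. 6 ppages; refcounts: pp0:1 pp1:1 pp2:1 pp3:1 pp4:1 pp5:1
Op 5: write(P1, v2, 160). refcount(pp2)=1 -> write in place. 6 ppages; refcounts: pp0:1 pp1:1 pp2:1 pp3:1 pp4:1 pp5:1
Op 6: write(P0, v0, 105). refcount(pp3)=1 -> write in place. 6 ppages; refcounts: pp0:1 pp1:1 pp2:1 pp3:1 pp4:1 pp5:1
Op 7: write(P0, v0, 183). refcount(pp3)=1 -> write in place. 6 ppages; refcounts: pp0:1 pp1:1 pp2:1 pp3:1 pp4:1 pp5:1
Op 8: write(P1, v1, 129). refcount(pp5)=1 -> write in place. 6 ppages; refcounts: pp0:1 pp1:1 pp2:1 pp3:1 pp4:1 pp5:1
Op 9: read(P0, v2) -> 107. No state change.

Answer: 6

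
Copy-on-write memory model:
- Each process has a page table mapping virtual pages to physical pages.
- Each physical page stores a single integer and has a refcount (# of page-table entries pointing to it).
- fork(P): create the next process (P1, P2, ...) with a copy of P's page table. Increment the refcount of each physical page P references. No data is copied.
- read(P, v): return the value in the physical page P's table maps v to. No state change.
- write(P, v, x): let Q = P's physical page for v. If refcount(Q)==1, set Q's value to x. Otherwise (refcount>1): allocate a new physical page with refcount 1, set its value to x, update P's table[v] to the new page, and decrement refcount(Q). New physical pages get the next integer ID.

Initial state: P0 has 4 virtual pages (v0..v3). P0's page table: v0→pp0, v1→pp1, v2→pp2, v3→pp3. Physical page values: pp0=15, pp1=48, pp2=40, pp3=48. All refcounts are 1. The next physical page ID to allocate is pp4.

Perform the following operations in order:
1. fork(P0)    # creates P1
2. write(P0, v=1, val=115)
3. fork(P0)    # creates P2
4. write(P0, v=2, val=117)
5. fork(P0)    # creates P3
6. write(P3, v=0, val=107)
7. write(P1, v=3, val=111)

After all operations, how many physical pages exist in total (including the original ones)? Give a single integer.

Op 1: fork(P0) -> P1. 4 ppages; refcounts: pp0:2 pp1:2 pp2:2 pp3:2
Op 2: write(P0, v1, 115). refcount(pp1)=2>1 -> COPY to pp4. 5 ppages; refcounts: pp0:2 pp1:1 pp2:2 pp3:2 pp4:1
Op 3: fork(P0) -> P2. 5 ppages; refcounts: pp0:3 pp1:1 pp2:3 pp3:3 pp4:2
Op 4: write(P0, v2, 117). refcount(pp2)=3>1 -> COPY to pp5. 6 ppages; refcounts: pp0:3 pp1:1 pp2:2 pp3:3 pp4:2 pp5:1
Op 5: fork(P0) -> P3. 6 ppages; refcounts: pp0:4 pp1:1 pp2:2 pp3:4 pp4:3 pp5:2
Op 6: write(P3, v0, 107). refcount(pp0)=4>1 -> COPY to pp6. 7 ppages; refcounts: pp0:3 pp1:1 pp2:2 pp3:4 pp4:3 pp5:2 pp6:1
Op 7: write(P1, v3, 111). refcount(pp3)=4>1 -> COPY to pp7. 8 ppages; refcounts: pp0:3 pp1:1 pp2:2 pp3:3 pp4:3 pp5:2 pp6:1 pp7:1

Answer: 8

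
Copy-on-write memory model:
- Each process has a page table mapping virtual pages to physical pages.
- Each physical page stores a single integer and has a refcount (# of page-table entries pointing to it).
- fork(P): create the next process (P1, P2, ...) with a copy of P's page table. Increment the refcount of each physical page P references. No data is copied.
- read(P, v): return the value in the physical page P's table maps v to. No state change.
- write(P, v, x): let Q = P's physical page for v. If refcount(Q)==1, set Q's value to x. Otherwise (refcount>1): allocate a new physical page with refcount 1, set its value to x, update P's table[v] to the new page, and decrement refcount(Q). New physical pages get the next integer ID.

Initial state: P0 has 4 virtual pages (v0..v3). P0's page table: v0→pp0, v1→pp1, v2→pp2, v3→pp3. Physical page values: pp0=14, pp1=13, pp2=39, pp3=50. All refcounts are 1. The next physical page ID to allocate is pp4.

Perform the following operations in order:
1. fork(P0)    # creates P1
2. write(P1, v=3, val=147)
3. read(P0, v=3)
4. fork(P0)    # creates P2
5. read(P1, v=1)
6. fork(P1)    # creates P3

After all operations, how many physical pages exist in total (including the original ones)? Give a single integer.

Op 1: fork(P0) -> P1. 4 ppages; refcounts: pp0:2 pp1:2 pp2:2 pp3:2
Op 2: write(P1, v3, 147). refcount(pp3)=2>1 -> COPY to pp4. 5 ppages; refcounts: pp0:2 pp1:2 pp2:2 pp3:1 pp4:1
Op 3: read(P0, v3) -> 50. No state change.
Op 4: fork(P0) -> P2. 5 ppages; refcounts: pp0:3 pp1:3 pp2:3 pp3:2 pp4:1
Op 5: read(P1, v1) -> 13. No state change.
Op 6: fork(P1) -> P3. 5 ppages; refcounts: pp0:4 pp1:4 pp2:4 pp3:2 pp4:2

Answer: 5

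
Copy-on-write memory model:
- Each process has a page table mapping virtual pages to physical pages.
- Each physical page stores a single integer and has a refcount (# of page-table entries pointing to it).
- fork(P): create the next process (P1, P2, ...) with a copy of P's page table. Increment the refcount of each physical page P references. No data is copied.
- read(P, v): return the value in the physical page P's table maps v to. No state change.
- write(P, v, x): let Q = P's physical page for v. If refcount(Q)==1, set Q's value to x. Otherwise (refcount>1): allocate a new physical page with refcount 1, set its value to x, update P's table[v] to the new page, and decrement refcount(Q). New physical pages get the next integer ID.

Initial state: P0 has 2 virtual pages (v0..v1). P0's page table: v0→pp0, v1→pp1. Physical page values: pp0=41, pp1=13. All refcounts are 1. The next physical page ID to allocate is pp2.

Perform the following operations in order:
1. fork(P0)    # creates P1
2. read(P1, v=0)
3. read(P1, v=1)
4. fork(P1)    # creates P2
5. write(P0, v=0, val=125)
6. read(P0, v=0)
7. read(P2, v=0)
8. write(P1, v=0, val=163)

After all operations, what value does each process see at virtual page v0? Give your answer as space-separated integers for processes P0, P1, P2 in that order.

Op 1: fork(P0) -> P1. 2 ppages; refcounts: pp0:2 pp1:2
Op 2: read(P1, v0) -> 41. No state change.
Op 3: read(P1, v1) -> 13. No state change.
Op 4: fork(P1) -> P2. 2 ppages; refcounts: pp0:3 pp1:3
Op 5: write(P0, v0, 125). refcount(pp0)=3>1 -> COPY to pp2. 3 ppages; refcounts: pp0:2 pp1:3 pp2:1
Op 6: read(P0, v0) -> 125. No state change.
Op 7: read(P2, v0) -> 41. No state change.
Op 8: write(P1, v0, 163). refcount(pp0)=2>1 -> COPY to pp3. 4 ppages; refcounts: pp0:1 pp1:3 pp2:1 pp3:1
P0: v0 -> pp2 = 125
P1: v0 -> pp3 = 163
P2: v0 -> pp0 = 41

Answer: 125 163 41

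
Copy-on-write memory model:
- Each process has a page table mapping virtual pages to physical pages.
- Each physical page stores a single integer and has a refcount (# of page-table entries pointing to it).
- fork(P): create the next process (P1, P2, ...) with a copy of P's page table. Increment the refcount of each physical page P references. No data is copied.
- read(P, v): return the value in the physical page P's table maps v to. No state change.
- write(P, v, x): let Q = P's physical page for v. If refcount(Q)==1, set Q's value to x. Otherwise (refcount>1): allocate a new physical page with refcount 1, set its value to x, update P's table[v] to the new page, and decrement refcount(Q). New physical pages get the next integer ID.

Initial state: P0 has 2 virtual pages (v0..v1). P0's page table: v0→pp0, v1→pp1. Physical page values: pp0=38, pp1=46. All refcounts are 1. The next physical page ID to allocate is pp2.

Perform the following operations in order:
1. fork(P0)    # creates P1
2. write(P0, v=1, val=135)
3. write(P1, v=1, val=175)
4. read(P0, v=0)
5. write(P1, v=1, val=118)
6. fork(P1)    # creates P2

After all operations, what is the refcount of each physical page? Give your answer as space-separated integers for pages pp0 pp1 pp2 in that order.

Answer: 3 2 1

Derivation:
Op 1: fork(P0) -> P1. 2 ppages; refcounts: pp0:2 pp1:2
Op 2: write(P0, v1, 135). refcount(pp1)=2>1 -> COPY to pp2. 3 ppages; refcounts: pp0:2 pp1:1 pp2:1
Op 3: write(P1, v1, 175). refcount(pp1)=1 -> write in place. 3 ppages; refcounts: pp0:2 pp1:1 pp2:1
Op 4: read(P0, v0) -> 38. No state change.
Op 5: write(P1, v1, 118). refcount(pp1)=1 -> write in place. 3 ppages; refcounts: pp0:2 pp1:1 pp2:1
Op 6: fork(P1) -> P2. 3 ppages; refcounts: pp0:3 pp1:2 pp2:1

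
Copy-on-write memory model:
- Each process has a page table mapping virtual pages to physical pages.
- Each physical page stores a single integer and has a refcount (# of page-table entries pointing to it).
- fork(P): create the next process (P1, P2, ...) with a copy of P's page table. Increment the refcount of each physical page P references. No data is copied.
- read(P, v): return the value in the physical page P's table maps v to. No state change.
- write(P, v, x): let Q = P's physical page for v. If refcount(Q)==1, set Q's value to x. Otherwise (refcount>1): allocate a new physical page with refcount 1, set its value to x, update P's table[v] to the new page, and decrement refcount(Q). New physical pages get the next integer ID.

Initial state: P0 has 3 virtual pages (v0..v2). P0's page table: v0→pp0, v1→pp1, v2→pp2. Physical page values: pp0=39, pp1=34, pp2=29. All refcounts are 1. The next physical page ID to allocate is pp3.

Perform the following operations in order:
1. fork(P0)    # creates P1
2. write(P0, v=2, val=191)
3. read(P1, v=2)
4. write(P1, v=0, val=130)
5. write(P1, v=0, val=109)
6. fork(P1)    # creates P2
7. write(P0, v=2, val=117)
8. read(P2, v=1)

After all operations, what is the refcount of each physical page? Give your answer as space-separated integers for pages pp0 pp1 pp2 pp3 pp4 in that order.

Answer: 1 3 2 1 2

Derivation:
Op 1: fork(P0) -> P1. 3 ppages; refcounts: pp0:2 pp1:2 pp2:2
Op 2: write(P0, v2, 191). refcount(pp2)=2>1 -> COPY to pp3. 4 ppages; refcounts: pp0:2 pp1:2 pp2:1 pp3:1
Op 3: read(P1, v2) -> 29. No state change.
Op 4: write(P1, v0, 130). refcount(pp0)=2>1 -> COPY to pp4. 5 ppages; refcounts: pp0:1 pp1:2 pp2:1 pp3:1 pp4:1
Op 5: write(P1, v0, 109). refcount(pp4)=1 -> write in place. 5 ppages; refcounts: pp0:1 pp1:2 pp2:1 pp3:1 pp4:1
Op 6: fork(P1) -> P2. 5 ppages; refcounts: pp0:1 pp1:3 pp2:2 pp3:1 pp4:2
Op 7: write(P0, v2, 117). refcount(pp3)=1 -> write in place. 5 ppages; refcounts: pp0:1 pp1:3 pp2:2 pp3:1 pp4:2
Op 8: read(P2, v1) -> 34. No state change.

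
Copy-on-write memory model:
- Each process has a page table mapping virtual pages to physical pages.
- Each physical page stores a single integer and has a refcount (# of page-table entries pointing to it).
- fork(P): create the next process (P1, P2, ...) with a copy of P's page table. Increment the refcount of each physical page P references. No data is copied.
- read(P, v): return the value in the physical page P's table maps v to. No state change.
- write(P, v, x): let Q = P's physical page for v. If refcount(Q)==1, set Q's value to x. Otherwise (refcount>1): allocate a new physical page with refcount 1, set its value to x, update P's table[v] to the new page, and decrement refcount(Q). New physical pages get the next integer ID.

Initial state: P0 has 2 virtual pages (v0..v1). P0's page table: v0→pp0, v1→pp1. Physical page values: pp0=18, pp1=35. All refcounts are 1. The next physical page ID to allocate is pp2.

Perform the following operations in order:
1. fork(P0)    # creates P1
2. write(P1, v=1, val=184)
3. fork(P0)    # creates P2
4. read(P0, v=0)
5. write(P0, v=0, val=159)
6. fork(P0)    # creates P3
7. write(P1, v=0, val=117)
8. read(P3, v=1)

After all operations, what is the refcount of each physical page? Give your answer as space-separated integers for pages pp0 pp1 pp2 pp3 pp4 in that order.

Op 1: fork(P0) -> P1. 2 ppages; refcounts: pp0:2 pp1:2
Op 2: write(P1, v1, 184). refcount(pp1)=2>1 -> COPY to pp2. 3 ppages; refcounts: pp0:2 pp1:1 pp2:1
Op 3: fork(P0) -> P2. 3 ppages; refcounts: pp0:3 pp1:2 pp2:1
Op 4: read(P0, v0) -> 18. No state change.
Op 5: write(P0, v0, 159). refcount(pp0)=3>1 -> COPY to pp3. 4 ppages; refcounts: pp0:2 pp1:2 pp2:1 pp3:1
Op 6: fork(P0) -> P3. 4 ppages; refcounts: pp0:2 pp1:3 pp2:1 pp3:2
Op 7: write(P1, v0, 117). refcount(pp0)=2>1 -> COPY to pp4. 5 ppages; refcounts: pp0:1 pp1:3 pp2:1 pp3:2 pp4:1
Op 8: read(P3, v1) -> 35. No state change.

Answer: 1 3 1 2 1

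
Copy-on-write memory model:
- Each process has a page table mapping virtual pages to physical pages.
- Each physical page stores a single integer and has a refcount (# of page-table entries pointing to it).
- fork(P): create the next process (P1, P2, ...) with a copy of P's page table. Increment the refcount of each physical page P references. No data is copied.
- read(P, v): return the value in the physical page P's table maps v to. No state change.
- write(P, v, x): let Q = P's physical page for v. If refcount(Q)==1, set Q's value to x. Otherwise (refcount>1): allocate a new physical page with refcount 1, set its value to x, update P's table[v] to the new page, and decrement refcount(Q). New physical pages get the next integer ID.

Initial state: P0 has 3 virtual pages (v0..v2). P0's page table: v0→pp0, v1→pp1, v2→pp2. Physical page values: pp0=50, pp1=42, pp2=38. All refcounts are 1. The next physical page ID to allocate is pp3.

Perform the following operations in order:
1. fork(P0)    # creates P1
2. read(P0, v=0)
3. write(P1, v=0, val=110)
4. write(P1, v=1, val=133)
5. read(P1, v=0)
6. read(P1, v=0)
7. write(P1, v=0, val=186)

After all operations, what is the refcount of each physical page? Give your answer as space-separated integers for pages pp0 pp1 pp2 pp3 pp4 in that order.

Answer: 1 1 2 1 1

Derivation:
Op 1: fork(P0) -> P1. 3 ppages; refcounts: pp0:2 pp1:2 pp2:2
Op 2: read(P0, v0) -> 50. No state change.
Op 3: write(P1, v0, 110). refcount(pp0)=2>1 -> COPY to pp3. 4 ppages; refcounts: pp0:1 pp1:2 pp2:2 pp3:1
Op 4: write(P1, v1, 133). refcount(pp1)=2>1 -> COPY to pp4. 5 ppages; refcounts: pp0:1 pp1:1 pp2:2 pp3:1 pp4:1
Op 5: read(P1, v0) -> 110. No state change.
Op 6: read(P1, v0) -> 110. No state change.
Op 7: write(P1, v0, 186). refcount(pp3)=1 -> write in place. 5 ppages; refcounts: pp0:1 pp1:1 pp2:2 pp3:1 pp4:1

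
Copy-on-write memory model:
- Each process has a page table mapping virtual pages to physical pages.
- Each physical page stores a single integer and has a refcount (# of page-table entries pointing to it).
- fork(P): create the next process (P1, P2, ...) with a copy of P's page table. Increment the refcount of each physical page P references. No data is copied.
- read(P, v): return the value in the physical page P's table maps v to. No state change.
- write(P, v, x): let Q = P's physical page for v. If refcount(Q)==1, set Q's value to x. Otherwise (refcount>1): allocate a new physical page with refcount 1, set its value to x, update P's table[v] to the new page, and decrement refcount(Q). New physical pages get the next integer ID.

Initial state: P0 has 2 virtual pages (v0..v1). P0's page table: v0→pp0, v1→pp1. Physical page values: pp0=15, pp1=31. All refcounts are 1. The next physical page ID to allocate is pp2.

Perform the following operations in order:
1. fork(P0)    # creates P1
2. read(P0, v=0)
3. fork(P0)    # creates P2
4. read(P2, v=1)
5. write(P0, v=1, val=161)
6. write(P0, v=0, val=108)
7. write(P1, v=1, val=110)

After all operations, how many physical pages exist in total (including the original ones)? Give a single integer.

Op 1: fork(P0) -> P1. 2 ppages; refcounts: pp0:2 pp1:2
Op 2: read(P0, v0) -> 15. No state change.
Op 3: fork(P0) -> P2. 2 ppages; refcounts: pp0:3 pp1:3
Op 4: read(P2, v1) -> 31. No state change.
Op 5: write(P0, v1, 161). refcount(pp1)=3>1 -> COPY to pp2. 3 ppages; refcounts: pp0:3 pp1:2 pp2:1
Op 6: write(P0, v0, 108). refcount(pp0)=3>1 -> COPY to pp3. 4 ppages; refcounts: pp0:2 pp1:2 pp2:1 pp3:1
Op 7: write(P1, v1, 110). refcount(pp1)=2>1 -> COPY to pp4. 5 ppages; refcounts: pp0:2 pp1:1 pp2:1 pp3:1 pp4:1

Answer: 5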